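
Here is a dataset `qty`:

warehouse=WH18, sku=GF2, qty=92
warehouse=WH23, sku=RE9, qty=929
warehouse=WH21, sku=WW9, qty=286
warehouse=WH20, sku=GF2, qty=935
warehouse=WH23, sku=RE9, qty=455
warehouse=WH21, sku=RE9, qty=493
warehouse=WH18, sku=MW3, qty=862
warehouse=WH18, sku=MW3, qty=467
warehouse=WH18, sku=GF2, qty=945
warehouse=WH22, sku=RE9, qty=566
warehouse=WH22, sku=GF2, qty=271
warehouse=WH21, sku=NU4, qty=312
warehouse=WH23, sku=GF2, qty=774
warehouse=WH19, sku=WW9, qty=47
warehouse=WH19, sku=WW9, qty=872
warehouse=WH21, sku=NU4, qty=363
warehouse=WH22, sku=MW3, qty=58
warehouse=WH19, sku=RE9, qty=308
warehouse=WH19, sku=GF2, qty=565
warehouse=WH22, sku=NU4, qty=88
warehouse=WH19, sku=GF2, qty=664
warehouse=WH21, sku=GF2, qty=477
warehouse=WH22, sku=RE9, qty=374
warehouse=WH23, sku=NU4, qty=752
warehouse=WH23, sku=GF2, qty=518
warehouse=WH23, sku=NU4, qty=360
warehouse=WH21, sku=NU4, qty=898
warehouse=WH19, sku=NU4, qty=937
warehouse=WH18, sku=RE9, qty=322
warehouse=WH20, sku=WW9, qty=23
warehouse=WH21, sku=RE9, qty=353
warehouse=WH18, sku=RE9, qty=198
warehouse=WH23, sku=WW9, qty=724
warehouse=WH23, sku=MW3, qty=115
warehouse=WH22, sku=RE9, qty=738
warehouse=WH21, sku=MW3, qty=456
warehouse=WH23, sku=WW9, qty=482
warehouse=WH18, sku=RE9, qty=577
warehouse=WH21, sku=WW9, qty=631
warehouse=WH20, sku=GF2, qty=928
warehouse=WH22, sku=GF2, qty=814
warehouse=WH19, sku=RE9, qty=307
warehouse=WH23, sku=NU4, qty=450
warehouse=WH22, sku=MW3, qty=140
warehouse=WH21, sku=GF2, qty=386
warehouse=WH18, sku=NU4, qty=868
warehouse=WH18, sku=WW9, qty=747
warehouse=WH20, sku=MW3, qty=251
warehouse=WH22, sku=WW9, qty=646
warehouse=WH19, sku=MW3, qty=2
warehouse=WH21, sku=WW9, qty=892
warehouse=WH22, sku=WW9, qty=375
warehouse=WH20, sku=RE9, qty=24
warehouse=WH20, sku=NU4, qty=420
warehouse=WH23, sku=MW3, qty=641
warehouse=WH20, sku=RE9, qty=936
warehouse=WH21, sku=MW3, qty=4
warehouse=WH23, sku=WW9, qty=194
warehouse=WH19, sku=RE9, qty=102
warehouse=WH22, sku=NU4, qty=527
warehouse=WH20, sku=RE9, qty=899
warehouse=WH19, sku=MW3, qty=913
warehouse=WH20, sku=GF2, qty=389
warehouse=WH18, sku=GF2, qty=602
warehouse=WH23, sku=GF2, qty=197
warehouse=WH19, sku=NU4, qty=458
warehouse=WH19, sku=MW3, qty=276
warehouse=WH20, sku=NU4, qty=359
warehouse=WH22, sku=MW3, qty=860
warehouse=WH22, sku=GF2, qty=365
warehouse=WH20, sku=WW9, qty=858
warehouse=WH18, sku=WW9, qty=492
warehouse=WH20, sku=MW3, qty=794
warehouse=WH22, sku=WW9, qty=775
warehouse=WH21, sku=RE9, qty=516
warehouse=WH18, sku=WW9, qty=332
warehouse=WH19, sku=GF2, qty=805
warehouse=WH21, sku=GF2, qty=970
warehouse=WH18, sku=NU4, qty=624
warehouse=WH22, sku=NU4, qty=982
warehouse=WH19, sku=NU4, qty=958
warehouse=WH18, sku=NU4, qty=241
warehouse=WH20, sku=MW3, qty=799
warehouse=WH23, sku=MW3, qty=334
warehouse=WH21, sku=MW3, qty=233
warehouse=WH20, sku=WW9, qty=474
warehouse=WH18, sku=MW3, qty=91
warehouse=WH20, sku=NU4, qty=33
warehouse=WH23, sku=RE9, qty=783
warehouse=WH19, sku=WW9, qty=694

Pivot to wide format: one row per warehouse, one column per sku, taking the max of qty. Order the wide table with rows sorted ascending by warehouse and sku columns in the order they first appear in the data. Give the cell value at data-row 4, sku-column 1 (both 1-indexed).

With rows sorted ascending by warehouse, row 4 is warehouse=WH21. sku columns in first-appearance order: GF2, RE9, WW9, MW3, NU4; column 1 is GF2.
Long rows with warehouse=WH21, sku=GF2: max(477, 386, 970) = 970.

970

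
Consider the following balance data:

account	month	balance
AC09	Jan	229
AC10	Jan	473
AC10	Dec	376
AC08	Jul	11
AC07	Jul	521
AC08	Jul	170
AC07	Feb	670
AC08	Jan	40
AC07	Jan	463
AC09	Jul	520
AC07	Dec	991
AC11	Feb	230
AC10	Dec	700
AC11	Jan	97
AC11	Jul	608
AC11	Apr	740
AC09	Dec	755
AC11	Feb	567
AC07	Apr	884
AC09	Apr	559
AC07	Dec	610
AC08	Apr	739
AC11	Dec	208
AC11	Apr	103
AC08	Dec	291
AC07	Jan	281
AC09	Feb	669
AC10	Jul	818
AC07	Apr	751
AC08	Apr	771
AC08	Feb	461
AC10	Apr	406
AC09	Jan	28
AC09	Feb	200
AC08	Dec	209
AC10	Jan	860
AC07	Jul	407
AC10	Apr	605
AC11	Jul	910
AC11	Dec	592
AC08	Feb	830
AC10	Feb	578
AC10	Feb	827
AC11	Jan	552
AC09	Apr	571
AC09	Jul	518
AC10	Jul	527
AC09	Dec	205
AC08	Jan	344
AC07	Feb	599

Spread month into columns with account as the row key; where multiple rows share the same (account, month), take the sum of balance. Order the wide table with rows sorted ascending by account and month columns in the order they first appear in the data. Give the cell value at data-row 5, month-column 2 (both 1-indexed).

With rows sorted ascending by account, row 5 is account=AC11. month columns in first-appearance order: Jan, Dec, Jul, Feb, Apr; column 2 is Dec.
Long rows with account=AC11, month=Dec: 208 + 592 = 800.

800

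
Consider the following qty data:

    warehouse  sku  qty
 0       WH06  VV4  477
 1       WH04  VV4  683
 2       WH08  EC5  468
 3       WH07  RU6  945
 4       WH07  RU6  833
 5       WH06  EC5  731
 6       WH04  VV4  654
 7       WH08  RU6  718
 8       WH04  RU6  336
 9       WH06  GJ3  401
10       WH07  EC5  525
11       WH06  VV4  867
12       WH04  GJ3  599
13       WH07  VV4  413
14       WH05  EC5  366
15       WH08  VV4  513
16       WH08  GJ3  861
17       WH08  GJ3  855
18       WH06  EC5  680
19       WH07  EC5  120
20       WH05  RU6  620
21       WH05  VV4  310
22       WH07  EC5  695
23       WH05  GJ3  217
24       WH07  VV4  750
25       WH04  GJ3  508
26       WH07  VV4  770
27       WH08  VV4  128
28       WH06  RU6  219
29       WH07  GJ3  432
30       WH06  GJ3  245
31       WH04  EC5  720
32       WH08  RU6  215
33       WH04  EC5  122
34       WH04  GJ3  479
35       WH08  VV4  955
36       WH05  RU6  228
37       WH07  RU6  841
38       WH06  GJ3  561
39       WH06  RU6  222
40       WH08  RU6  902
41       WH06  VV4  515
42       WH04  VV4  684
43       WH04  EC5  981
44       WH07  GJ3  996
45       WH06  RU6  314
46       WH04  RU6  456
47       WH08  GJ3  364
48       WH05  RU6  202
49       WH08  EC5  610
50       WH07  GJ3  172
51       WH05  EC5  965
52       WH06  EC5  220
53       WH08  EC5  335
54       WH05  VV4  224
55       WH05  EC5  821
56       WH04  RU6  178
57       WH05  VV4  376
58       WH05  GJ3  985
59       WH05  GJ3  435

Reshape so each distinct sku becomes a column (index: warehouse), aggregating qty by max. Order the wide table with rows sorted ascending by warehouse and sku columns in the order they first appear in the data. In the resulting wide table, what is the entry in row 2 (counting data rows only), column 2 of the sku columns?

965

With rows sorted ascending by warehouse, row 2 is warehouse=WH05. sku columns in first-appearance order: VV4, EC5, RU6, GJ3; column 2 is EC5.
Long rows with warehouse=WH05, sku=EC5: max(366, 965, 821) = 965.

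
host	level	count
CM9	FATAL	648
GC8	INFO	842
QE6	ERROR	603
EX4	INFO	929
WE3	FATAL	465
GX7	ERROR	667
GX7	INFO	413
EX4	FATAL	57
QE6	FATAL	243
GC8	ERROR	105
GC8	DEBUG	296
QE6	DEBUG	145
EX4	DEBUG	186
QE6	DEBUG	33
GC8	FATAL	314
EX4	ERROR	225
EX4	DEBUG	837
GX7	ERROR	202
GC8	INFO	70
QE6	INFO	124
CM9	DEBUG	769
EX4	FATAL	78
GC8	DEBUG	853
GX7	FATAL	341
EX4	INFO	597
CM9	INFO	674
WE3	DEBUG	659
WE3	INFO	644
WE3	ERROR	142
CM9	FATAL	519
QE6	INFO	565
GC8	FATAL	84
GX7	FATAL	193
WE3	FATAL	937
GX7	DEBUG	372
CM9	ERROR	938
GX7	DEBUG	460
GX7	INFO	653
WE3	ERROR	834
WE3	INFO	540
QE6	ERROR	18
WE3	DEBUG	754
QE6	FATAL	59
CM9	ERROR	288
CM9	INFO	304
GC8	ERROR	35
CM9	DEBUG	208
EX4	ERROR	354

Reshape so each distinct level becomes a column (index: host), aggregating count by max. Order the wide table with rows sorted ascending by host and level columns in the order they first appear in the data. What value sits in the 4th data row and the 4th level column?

With rows sorted ascending by host, row 4 is host=GX7. level columns in first-appearance order: FATAL, INFO, ERROR, DEBUG; column 4 is DEBUG.
Long rows with host=GX7, level=DEBUG: max(372, 460) = 460.

460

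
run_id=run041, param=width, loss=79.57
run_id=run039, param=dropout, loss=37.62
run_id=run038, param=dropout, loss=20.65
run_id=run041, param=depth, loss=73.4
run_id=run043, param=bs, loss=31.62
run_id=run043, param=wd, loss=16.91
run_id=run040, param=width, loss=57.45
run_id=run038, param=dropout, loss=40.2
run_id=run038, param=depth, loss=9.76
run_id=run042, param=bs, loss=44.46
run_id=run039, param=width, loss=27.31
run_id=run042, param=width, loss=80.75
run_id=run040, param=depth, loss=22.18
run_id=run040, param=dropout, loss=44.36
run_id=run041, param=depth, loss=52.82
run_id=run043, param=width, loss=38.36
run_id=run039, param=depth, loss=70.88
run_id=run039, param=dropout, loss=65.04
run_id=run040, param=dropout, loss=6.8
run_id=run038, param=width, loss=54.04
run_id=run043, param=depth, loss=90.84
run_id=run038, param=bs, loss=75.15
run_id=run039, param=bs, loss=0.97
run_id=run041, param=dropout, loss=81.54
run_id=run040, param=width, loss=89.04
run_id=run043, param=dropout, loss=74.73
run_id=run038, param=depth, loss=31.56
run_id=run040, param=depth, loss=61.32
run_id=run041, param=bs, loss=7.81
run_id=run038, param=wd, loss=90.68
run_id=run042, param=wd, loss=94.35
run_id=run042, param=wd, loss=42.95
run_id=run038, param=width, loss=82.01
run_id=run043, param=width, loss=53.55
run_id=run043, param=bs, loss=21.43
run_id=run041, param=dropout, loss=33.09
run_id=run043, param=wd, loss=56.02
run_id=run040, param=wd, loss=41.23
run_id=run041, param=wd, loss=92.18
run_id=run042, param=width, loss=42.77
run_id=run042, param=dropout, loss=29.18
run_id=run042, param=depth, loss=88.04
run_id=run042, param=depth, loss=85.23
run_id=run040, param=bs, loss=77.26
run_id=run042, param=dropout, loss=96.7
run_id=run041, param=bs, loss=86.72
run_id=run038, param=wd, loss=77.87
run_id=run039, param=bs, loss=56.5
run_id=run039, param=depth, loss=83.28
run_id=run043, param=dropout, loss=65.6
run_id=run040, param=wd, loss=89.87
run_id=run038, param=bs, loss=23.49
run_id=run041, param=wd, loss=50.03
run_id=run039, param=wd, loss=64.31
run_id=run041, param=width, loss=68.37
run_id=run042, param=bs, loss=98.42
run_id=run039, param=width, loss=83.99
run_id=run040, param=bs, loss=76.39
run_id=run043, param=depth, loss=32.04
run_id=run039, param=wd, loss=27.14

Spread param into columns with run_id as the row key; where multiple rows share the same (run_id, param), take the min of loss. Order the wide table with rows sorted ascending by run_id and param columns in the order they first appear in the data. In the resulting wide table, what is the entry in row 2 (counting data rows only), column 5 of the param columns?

27.14

With rows sorted ascending by run_id, row 2 is run_id=run039. param columns in first-appearance order: width, dropout, depth, bs, wd; column 5 is wd.
Long rows with run_id=run039, param=wd: min(64.31, 27.14) = 27.14.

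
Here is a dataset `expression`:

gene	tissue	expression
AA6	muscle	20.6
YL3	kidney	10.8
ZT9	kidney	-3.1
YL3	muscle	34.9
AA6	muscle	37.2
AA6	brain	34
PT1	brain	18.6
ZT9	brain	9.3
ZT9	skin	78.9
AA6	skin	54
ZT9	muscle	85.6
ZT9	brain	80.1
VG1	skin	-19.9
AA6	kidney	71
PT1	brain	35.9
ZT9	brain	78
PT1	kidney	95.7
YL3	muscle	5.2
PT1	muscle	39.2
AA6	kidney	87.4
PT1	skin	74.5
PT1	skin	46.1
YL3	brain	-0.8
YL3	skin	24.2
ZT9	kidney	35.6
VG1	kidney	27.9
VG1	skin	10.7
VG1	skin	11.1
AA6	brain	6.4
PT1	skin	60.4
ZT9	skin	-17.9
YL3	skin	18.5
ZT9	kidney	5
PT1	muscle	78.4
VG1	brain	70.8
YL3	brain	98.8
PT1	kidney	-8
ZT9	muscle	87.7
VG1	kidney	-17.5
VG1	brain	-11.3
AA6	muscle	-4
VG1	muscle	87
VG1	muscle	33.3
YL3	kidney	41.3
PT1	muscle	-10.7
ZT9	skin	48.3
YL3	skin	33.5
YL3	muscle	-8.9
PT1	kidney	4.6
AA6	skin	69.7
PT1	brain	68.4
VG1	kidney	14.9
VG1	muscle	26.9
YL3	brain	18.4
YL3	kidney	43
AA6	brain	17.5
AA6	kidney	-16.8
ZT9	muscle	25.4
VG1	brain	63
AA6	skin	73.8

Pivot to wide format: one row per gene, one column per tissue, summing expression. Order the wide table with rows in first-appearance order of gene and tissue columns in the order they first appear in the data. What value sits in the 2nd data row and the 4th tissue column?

76.2

With rows in first-appearance order of gene, row 2 is gene=YL3. tissue columns in first-appearance order: muscle, kidney, brain, skin; column 4 is skin.
Long rows with gene=YL3, tissue=skin: 24.2 + 18.5 + 33.5 = 76.2.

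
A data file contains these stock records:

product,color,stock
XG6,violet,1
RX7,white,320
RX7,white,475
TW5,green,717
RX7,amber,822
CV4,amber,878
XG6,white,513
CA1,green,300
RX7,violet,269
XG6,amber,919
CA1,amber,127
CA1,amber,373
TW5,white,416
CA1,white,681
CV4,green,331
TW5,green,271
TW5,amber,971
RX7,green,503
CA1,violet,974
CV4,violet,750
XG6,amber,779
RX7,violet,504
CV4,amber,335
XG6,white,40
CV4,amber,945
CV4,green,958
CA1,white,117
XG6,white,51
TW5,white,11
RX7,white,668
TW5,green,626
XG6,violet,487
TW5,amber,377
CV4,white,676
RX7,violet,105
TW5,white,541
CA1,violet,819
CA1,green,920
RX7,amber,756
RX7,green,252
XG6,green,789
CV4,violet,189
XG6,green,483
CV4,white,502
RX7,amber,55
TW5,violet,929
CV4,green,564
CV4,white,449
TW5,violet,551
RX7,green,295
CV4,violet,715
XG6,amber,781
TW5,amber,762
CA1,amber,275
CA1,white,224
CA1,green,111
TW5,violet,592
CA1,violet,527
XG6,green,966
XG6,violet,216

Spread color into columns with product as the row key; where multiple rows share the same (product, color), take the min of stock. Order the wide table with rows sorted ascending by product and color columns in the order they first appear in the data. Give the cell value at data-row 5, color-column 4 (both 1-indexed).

779

With rows sorted ascending by product, row 5 is product=XG6. color columns in first-appearance order: violet, white, green, amber; column 4 is amber.
Long rows with product=XG6, color=amber: min(919, 779, 781) = 779.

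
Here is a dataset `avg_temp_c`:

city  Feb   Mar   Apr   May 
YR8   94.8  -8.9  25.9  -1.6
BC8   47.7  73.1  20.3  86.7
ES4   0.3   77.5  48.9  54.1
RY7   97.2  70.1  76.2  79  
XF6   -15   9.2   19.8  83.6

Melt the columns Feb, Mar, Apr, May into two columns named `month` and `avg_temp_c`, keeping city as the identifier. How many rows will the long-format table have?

20

5 city values × 4 melted columns = 20 rows.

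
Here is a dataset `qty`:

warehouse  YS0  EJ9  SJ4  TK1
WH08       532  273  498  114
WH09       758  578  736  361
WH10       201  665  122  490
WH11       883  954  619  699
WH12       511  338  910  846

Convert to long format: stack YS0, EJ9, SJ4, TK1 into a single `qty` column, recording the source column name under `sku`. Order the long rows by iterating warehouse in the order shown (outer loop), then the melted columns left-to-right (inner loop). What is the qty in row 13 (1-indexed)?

883

20 rows total (5 × 4). Row 13: index ⌊(13-1)/4⌋ = 3 into warehouse → WH11; (13-1) mod 4 = 0 into the melted columns → YS0.
So row 13 is (WH11, YS0, 883); qty = 883.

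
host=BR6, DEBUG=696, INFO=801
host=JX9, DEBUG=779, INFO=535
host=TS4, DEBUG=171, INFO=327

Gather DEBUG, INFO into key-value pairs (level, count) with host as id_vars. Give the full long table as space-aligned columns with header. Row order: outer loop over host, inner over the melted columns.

host  level  count
BR6   DEBUG  696  
BR6   INFO   801  
JX9   DEBUG  779  
JX9   INFO   535  
TS4   DEBUG  171  
TS4   INFO   327  

Each (host, column) pair becomes one row: 3 × 2 = 6 rows.
For example, (BR6, DEBUG) → count=696.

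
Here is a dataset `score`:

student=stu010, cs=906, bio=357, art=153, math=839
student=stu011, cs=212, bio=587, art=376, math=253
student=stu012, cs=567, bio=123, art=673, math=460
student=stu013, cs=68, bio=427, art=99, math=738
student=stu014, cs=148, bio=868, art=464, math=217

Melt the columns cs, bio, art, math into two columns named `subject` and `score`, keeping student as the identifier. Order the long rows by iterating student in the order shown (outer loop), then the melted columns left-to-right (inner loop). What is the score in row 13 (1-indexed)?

20 rows total (5 × 4). Row 13: index ⌊(13-1)/4⌋ = 3 into student → stu013; (13-1) mod 4 = 0 into the melted columns → cs.
So row 13 is (stu013, cs, 68); score = 68.

68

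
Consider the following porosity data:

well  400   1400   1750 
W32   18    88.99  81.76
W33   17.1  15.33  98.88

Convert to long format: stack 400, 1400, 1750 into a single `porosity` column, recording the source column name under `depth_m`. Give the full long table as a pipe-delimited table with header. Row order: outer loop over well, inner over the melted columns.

| well | depth_m | porosity |
| W32 | 400 | 18 |
| W32 | 1400 | 88.99 |
| W32 | 1750 | 81.76 |
| W33 | 400 | 17.1 |
| W33 | 1400 | 15.33 |
| W33 | 1750 | 98.88 |

Each (well, column) pair becomes one row: 2 × 3 = 6 rows.
For example, (W32, 400) → porosity=18.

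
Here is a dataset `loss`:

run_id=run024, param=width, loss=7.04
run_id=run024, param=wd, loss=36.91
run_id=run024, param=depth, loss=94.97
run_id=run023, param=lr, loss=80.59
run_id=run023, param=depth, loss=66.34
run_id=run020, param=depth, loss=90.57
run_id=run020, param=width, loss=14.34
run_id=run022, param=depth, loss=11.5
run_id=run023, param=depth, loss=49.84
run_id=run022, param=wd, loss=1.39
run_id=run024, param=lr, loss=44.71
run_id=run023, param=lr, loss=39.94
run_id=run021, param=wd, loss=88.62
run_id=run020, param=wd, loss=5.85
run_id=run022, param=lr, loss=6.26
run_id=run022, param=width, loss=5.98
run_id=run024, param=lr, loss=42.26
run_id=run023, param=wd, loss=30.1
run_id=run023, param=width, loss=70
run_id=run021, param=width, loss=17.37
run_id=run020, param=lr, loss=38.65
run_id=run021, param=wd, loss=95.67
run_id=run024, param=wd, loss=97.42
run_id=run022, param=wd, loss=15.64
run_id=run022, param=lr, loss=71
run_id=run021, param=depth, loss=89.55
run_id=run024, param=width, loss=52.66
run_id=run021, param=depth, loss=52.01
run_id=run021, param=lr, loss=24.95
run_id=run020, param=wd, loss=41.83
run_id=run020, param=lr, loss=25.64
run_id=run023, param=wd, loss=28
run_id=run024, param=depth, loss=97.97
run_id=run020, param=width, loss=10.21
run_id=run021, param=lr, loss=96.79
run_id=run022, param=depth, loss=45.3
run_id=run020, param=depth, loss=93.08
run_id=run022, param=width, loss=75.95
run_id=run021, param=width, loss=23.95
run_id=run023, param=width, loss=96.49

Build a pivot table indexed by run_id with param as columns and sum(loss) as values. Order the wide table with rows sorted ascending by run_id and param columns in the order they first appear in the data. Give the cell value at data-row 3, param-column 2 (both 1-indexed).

With rows sorted ascending by run_id, row 3 is run_id=run022. param columns in first-appearance order: width, wd, depth, lr; column 2 is wd.
Long rows with run_id=run022, param=wd: 1.39 + 15.64 = 17.03.

17.03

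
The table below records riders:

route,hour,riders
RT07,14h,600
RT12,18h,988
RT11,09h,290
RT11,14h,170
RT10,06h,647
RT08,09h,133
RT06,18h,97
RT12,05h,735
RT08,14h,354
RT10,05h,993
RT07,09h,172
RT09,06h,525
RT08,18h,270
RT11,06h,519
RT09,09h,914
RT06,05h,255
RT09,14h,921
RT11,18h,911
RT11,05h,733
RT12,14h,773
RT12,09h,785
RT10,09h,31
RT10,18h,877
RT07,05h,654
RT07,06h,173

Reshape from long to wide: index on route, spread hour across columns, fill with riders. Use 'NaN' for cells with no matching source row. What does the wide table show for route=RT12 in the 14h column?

773

The long row with route=RT12, hour=14h has riders=773.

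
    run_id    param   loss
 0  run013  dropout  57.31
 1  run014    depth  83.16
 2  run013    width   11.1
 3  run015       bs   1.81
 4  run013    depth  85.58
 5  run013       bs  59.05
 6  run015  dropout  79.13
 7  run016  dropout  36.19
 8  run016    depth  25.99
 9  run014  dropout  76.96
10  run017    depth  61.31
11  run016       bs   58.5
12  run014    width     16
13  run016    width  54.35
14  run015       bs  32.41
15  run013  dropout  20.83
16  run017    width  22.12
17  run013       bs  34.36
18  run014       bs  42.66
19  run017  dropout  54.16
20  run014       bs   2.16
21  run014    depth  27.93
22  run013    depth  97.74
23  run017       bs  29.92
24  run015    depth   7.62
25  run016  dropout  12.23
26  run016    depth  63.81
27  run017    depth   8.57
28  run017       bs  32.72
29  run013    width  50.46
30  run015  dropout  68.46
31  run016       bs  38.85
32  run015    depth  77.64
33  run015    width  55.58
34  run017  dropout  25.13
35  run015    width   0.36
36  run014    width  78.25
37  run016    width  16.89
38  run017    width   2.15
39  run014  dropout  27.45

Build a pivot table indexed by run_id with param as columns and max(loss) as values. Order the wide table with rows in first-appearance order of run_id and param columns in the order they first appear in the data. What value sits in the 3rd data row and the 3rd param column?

55.58

With rows in first-appearance order of run_id, row 3 is run_id=run015. param columns in first-appearance order: dropout, depth, width, bs; column 3 is width.
Long rows with run_id=run015, param=width: max(55.58, 0.36) = 55.58.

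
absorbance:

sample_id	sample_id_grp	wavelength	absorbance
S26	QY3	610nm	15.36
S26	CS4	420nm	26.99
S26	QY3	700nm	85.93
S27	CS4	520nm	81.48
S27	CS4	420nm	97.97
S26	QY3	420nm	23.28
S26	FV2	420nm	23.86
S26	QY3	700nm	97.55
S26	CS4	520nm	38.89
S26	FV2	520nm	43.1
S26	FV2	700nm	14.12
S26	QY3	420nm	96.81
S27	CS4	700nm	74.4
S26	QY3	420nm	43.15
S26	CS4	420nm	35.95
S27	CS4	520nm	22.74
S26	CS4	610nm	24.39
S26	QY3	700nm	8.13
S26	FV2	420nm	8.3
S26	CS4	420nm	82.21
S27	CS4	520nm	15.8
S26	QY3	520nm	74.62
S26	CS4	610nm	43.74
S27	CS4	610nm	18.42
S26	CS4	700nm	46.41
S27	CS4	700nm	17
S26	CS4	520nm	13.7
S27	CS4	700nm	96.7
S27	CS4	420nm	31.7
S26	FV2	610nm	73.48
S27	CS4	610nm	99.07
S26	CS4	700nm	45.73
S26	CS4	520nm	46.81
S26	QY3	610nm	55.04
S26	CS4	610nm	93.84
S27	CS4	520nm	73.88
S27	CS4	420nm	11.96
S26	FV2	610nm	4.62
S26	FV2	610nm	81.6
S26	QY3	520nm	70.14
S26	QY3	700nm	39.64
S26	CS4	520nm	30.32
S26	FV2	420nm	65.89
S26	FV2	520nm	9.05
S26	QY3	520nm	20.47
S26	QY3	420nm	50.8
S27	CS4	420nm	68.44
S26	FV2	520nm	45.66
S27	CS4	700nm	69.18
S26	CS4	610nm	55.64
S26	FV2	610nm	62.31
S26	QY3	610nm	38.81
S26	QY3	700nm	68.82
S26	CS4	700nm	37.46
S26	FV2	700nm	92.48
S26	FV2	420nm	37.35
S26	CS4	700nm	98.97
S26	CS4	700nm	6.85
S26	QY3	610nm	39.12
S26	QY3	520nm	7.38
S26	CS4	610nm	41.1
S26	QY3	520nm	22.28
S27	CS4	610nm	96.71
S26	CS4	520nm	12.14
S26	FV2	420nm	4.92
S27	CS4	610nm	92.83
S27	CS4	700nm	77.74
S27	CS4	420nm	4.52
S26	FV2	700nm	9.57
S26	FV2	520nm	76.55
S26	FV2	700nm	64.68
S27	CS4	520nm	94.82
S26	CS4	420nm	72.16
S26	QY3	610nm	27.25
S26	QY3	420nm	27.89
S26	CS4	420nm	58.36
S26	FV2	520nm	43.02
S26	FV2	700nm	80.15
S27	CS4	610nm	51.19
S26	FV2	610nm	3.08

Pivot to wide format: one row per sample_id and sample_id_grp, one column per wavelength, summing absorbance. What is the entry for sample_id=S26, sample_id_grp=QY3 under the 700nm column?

Rows with sample_id=S26, sample_id_grp=QY3 and wavelength=700nm: absorbance values are 85.93, 97.55, 8.13, 39.64, 68.82.
85.93 + 97.55 + 8.13 + 39.64 + 68.82 = 300.07.

300.07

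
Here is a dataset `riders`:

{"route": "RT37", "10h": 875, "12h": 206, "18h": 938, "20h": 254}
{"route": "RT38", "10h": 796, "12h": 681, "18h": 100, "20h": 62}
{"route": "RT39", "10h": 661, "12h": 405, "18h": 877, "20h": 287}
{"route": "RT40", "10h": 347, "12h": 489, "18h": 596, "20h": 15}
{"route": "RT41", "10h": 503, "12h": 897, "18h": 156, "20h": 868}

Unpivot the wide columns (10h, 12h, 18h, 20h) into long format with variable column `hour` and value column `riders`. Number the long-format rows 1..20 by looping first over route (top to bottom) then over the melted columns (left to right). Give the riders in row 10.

20 rows total (5 × 4). Row 10: index ⌊(10-1)/4⌋ = 2 into route → RT39; (10-1) mod 4 = 1 into the melted columns → 12h.
So row 10 is (RT39, 12h, 405); riders = 405.

405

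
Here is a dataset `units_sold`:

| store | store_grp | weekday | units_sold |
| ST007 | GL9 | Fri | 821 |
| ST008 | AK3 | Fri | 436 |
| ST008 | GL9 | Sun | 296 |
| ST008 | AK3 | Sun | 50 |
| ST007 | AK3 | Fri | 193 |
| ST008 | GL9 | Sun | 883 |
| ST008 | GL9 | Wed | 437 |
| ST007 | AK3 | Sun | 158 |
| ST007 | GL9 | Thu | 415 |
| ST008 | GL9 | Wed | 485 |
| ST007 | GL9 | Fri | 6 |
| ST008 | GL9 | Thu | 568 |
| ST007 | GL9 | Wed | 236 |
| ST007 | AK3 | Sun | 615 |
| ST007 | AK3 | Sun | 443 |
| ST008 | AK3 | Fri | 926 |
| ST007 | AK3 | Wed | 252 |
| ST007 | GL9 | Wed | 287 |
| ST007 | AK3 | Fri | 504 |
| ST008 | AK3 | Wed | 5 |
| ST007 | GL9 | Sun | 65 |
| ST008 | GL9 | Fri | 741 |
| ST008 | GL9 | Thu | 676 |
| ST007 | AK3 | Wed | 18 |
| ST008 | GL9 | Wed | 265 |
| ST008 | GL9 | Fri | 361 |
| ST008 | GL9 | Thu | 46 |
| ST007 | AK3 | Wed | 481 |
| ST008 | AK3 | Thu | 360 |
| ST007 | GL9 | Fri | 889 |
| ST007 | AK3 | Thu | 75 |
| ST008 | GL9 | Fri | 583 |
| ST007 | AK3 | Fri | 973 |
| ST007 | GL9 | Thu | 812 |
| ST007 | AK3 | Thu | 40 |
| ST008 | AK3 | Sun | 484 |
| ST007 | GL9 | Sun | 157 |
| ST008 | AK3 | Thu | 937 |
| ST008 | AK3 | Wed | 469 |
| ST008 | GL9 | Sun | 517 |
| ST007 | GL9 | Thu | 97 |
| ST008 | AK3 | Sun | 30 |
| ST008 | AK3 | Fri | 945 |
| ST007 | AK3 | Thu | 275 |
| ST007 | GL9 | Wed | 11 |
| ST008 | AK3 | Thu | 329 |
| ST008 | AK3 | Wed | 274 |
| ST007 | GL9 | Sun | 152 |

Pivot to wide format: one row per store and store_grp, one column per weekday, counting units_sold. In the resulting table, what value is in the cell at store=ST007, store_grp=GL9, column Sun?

3

Rows with store=ST007, store_grp=GL9 and weekday=Sun: units_sold values are 65, 157, 152.
3 rows match — count = 3.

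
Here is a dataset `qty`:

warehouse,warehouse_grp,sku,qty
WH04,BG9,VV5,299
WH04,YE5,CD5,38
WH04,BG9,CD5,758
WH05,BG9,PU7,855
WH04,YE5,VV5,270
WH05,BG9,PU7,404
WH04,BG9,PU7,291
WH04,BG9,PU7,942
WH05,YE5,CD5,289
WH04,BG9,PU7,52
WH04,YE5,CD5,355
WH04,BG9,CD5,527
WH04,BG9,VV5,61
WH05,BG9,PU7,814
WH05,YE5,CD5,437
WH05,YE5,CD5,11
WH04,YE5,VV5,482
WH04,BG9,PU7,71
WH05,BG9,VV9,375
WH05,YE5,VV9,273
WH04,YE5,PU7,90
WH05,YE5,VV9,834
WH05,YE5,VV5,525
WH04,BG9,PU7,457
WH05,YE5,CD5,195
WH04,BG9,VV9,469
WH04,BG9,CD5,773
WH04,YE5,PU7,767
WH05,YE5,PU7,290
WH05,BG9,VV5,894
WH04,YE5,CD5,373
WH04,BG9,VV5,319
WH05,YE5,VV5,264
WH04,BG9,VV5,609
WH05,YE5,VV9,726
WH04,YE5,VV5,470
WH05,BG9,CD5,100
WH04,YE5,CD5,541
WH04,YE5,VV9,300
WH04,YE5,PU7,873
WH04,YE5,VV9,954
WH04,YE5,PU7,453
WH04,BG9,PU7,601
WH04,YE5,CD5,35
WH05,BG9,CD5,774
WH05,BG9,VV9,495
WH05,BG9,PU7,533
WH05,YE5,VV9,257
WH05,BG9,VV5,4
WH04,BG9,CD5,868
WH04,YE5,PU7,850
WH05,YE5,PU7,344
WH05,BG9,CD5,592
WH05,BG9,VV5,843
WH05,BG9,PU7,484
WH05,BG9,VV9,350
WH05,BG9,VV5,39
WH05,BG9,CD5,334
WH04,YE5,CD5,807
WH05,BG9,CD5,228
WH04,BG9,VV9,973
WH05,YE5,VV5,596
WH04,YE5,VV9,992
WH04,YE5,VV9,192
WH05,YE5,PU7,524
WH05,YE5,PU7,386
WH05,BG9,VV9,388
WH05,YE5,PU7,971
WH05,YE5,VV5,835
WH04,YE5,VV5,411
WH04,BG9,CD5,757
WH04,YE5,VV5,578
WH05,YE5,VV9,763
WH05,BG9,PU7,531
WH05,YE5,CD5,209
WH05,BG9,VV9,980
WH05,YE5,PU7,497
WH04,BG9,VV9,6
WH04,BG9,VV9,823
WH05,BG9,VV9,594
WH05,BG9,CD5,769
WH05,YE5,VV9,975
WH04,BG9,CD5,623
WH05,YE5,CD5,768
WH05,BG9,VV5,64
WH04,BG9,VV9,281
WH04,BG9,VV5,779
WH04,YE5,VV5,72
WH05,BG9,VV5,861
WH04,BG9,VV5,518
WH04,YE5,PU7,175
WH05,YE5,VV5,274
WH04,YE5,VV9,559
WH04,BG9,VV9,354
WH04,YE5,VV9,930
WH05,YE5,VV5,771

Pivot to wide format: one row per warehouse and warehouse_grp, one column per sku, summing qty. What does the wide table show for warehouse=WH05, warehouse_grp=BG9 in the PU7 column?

3621

Rows with warehouse=WH05, warehouse_grp=BG9 and sku=PU7: qty values are 855, 404, 814, 533, 484, 531.
855 + 404 + 814 + 533 + 484 + 531 = 3621.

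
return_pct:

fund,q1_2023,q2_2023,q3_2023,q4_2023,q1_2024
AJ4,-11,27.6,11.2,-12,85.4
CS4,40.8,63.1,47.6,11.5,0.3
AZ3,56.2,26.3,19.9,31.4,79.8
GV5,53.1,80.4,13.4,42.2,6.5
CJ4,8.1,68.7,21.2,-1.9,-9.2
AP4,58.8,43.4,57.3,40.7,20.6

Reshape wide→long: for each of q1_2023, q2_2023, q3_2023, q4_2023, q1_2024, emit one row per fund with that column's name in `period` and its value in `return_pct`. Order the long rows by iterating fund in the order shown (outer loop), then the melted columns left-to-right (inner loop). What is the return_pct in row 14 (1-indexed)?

31.4

30 rows total (6 × 5). Row 14: index ⌊(14-1)/5⌋ = 2 into fund → AZ3; (14-1) mod 5 = 3 into the melted columns → q4_2023.
So row 14 is (AZ3, q4_2023, 31.4); return_pct = 31.4.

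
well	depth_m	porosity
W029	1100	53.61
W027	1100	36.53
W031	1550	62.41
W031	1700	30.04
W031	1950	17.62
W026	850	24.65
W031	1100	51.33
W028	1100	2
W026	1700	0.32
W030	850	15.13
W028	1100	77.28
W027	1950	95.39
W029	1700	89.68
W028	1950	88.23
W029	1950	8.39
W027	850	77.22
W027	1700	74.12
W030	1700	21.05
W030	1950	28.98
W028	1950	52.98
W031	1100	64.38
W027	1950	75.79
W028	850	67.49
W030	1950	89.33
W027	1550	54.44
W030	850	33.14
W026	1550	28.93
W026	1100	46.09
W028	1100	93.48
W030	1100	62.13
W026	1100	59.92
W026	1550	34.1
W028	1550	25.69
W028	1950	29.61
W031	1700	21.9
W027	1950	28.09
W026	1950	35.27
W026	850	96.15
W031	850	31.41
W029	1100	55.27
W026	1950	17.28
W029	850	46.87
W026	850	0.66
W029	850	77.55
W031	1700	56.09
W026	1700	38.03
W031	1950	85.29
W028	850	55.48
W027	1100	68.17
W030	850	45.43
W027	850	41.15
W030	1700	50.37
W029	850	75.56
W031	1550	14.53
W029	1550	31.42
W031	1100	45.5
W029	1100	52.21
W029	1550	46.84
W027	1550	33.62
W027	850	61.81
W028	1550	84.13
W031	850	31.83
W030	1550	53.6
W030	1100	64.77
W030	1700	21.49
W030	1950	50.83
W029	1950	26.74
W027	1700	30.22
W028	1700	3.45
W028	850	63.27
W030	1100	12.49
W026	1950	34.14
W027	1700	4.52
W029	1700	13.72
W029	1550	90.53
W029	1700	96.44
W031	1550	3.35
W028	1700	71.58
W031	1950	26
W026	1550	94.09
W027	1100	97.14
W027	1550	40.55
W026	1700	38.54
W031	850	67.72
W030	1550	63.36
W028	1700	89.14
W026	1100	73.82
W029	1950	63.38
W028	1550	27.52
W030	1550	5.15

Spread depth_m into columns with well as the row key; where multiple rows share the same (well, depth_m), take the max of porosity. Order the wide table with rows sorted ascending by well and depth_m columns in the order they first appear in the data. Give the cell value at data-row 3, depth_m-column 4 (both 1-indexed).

88.23

With rows sorted ascending by well, row 3 is well=W028. depth_m columns in first-appearance order: 1100, 1550, 1700, 1950, 850; column 4 is 1950.
Long rows with well=W028, depth_m=1950: max(88.23, 52.98, 29.61) = 88.23.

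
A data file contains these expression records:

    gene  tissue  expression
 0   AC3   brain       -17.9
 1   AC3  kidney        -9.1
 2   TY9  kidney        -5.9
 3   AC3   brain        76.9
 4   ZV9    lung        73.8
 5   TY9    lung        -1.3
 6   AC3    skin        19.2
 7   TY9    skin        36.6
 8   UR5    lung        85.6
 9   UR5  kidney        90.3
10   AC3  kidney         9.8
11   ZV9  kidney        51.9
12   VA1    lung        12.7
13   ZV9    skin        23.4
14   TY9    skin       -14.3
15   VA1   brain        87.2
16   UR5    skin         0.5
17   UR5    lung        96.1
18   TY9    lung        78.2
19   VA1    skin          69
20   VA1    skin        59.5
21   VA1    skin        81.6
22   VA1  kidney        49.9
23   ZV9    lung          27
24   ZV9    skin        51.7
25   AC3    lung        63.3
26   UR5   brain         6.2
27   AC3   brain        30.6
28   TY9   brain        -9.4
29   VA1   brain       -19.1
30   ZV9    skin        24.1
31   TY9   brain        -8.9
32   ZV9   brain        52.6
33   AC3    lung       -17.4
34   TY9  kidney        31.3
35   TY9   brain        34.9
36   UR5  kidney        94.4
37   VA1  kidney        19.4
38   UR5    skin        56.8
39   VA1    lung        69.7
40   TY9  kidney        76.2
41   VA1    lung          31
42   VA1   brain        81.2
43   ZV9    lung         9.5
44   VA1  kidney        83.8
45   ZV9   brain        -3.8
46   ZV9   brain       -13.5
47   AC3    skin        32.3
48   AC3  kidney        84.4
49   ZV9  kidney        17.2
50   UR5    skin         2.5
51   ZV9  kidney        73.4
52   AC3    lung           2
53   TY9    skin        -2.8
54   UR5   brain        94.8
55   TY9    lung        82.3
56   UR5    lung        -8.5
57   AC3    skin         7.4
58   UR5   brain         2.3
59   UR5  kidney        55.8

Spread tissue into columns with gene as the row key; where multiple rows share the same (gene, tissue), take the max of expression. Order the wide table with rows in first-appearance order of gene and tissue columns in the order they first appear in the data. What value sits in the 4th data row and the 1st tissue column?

94.8

With rows in first-appearance order of gene, row 4 is gene=UR5. tissue columns in first-appearance order: brain, kidney, lung, skin; column 1 is brain.
Long rows with gene=UR5, tissue=brain: max(6.2, 94.8, 2.3) = 94.8.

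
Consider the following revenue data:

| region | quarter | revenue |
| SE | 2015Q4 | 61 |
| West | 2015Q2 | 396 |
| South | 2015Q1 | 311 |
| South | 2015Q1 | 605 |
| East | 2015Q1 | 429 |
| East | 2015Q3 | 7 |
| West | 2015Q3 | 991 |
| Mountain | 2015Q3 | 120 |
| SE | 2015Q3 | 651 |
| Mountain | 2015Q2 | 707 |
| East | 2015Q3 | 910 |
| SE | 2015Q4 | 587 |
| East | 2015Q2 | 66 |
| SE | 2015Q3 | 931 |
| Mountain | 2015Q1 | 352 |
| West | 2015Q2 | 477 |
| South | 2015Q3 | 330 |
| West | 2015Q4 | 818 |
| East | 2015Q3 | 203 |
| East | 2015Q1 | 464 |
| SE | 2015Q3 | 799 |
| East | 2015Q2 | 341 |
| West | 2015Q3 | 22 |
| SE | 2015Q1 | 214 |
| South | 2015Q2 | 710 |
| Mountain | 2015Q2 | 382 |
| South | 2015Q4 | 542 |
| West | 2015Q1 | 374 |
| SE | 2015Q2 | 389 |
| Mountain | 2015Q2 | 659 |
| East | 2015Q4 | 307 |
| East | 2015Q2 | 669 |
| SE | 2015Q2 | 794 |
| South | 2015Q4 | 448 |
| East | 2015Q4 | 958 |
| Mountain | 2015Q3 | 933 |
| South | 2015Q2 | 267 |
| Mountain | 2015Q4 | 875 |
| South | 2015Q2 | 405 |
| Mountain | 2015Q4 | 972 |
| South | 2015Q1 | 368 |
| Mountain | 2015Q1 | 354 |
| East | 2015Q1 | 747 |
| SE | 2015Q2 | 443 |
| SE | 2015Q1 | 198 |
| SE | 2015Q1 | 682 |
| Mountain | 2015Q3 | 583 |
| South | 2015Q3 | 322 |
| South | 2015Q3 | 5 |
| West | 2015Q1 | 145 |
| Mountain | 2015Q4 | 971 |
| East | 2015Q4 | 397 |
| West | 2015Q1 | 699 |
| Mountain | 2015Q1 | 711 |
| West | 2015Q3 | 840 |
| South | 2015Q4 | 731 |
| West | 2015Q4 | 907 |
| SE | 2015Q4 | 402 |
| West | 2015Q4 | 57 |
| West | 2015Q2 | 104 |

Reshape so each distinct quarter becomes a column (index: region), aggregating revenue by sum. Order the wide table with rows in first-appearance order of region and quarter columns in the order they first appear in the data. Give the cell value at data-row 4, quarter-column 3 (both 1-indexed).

1640

With rows in first-appearance order of region, row 4 is region=East. quarter columns in first-appearance order: 2015Q4, 2015Q2, 2015Q1, 2015Q3; column 3 is 2015Q1.
Long rows with region=East, quarter=2015Q1: 429 + 464 + 747 = 1640.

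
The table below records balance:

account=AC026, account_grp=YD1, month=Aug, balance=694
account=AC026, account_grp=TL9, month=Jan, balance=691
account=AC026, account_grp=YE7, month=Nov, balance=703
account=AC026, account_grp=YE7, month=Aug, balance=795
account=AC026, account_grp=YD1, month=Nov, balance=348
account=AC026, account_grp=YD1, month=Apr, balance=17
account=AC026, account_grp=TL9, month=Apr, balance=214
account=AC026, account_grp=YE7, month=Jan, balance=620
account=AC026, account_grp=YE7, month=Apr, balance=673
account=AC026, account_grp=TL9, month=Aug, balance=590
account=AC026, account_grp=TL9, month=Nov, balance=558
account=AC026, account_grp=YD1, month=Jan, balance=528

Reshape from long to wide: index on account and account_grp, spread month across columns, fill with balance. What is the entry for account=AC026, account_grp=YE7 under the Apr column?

Wide layout: rows indexed by account and account_grp, columns are the 4 distinct month values (Aug, Jan, Nov, Apr).
Cell (account=AC026, account_grp=YE7, month=Apr) draws from the long row where account=AC026, account_grp=YE7 and month=Apr, which has balance=673.

673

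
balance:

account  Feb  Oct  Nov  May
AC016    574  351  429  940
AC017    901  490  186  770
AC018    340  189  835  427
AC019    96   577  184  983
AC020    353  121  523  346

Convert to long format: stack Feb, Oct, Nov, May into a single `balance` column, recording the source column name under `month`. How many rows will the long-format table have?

20

5 account values × 4 melted columns = 20 rows.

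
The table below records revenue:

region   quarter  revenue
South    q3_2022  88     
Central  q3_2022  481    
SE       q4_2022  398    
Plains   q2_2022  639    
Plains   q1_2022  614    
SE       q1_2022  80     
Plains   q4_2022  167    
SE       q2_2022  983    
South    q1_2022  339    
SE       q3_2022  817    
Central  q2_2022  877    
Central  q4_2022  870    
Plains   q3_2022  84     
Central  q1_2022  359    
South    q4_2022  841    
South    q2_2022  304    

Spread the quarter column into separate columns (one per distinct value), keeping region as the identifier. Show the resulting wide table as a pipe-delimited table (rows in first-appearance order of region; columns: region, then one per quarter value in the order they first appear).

| region | q3_2022 | q4_2022 | q2_2022 | q1_2022 |
| South | 88 | 841 | 304 | 339 |
| Central | 481 | 870 | 877 | 359 |
| SE | 817 | 398 | 983 | 80 |
| Plains | 84 | 167 | 639 | 614 |

Columns: region plus the 4 distinct quarter values (q3_2022, q4_2022, q2_2022, q1_2022).
For example, row South column q3_2022 takes revenue=88 from the long row (South, q3_2022).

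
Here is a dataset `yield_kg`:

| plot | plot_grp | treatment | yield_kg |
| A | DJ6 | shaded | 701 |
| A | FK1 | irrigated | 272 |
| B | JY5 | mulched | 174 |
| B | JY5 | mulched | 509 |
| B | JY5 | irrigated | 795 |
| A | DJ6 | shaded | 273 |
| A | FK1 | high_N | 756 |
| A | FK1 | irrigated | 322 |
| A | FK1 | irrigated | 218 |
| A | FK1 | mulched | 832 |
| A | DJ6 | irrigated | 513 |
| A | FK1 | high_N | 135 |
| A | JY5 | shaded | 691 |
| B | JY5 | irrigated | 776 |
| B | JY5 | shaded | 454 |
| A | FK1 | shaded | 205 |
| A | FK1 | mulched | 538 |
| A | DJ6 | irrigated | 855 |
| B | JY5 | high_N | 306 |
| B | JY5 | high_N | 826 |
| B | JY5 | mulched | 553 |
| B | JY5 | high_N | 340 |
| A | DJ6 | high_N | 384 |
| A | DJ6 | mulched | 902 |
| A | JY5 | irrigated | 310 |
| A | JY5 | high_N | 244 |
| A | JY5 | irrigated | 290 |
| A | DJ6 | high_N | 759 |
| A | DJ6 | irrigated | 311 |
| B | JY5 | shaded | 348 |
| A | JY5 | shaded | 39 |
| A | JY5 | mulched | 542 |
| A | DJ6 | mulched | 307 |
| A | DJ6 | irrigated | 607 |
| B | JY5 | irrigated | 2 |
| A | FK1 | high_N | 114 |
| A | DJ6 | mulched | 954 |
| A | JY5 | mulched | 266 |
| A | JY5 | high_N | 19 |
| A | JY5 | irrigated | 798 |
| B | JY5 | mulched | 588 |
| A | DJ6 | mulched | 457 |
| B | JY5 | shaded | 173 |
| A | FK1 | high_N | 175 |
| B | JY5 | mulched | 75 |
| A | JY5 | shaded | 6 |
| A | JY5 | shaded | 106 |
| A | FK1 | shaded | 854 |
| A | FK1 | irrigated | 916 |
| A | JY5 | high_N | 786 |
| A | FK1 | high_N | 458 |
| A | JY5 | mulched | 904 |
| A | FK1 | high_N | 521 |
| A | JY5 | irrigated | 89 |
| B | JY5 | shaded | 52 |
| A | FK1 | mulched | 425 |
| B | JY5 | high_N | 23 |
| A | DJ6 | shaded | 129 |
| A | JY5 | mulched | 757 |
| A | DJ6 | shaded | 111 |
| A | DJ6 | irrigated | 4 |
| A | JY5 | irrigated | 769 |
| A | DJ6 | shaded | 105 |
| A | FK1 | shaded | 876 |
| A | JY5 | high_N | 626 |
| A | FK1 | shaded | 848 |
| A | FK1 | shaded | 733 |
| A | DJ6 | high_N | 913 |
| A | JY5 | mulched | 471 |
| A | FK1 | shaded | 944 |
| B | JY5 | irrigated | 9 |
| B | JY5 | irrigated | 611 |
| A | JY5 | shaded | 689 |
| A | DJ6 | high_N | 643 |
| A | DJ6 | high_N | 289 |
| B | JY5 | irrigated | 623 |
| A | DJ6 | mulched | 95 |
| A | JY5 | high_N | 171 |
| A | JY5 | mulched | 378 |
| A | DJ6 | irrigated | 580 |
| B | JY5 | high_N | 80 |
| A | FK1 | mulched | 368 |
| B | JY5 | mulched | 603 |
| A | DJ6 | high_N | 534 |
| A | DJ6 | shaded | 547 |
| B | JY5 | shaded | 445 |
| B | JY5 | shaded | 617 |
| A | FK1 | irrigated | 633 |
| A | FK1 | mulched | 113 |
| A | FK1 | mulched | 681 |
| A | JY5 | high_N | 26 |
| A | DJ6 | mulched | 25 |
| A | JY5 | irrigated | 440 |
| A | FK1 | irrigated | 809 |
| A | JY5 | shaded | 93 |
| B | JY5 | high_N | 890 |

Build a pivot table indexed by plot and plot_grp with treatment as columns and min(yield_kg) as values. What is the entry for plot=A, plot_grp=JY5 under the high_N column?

19

Rows with plot=A, plot_grp=JY5 and treatment=high_N: yield_kg values are 244, 19, 786, 626, 171, 26.
min(244, 19, 786, 626, 171, 26) = 19.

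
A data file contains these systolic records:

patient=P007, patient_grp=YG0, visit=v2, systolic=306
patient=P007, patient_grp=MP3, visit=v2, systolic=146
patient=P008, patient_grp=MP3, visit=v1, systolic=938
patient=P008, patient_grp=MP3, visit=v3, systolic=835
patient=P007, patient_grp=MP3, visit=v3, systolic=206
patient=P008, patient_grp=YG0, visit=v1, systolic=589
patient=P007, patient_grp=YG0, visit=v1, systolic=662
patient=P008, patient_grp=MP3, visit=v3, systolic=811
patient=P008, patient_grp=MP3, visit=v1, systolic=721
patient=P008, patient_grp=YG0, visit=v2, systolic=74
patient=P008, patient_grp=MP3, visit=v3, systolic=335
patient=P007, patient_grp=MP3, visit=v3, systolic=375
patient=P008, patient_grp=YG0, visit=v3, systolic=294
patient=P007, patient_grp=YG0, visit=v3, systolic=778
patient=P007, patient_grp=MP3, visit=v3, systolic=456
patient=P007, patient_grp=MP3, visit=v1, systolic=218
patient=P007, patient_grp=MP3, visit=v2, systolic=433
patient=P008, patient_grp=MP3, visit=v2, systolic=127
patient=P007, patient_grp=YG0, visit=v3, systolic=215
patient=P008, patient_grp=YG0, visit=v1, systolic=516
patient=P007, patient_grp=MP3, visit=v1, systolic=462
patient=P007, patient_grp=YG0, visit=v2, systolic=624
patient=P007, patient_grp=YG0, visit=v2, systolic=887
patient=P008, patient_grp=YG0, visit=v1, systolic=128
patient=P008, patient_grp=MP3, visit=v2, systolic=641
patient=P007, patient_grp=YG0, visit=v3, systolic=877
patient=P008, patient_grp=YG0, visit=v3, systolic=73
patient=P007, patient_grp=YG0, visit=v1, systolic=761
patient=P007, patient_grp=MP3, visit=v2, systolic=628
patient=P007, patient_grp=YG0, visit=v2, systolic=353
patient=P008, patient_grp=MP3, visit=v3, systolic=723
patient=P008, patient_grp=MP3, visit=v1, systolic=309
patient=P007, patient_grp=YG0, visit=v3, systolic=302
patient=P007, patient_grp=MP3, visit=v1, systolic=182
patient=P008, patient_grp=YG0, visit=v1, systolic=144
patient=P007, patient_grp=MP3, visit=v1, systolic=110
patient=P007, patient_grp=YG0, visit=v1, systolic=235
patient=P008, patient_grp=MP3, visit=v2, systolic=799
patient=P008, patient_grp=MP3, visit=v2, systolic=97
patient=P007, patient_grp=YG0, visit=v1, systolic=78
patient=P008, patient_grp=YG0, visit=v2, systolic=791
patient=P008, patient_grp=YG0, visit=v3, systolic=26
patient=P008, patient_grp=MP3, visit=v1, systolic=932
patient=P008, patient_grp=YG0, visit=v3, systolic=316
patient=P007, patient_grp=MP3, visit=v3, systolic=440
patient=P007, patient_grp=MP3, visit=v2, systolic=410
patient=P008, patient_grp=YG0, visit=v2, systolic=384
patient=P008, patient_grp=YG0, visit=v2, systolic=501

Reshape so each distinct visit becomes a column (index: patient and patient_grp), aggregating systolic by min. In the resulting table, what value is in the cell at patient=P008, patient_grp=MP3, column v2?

97

Rows with patient=P008, patient_grp=MP3 and visit=v2: systolic values are 127, 641, 799, 97.
min(127, 641, 799, 97) = 97.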